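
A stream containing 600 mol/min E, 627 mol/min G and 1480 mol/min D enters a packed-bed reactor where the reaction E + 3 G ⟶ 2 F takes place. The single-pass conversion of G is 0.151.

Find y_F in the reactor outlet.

G reacted = 0.151 × 627 = 94.68 mol/min; ν_G = −3, so ξ = 94.68/3 = 31.56 mol/min.
Outlet amounts (n = n₀ + ν ξ):
  E: 600 − 1(31.56) = 568.4
  G: 627 − 3(31.56) = 532.3
  F: 0 + 2(31.56) = 63.12
  D: 1480 (inert)
Total out = 2644 mol/min; y_F = 63.12 / 2644 = 0.02387.

0.0239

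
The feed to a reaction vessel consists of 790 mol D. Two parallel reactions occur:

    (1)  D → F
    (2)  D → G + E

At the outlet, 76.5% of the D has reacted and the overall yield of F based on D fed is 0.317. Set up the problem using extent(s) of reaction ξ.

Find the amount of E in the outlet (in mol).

Yield of F: 1ξ₁ / 790 = 0.317 → ξ₁ = 250.4 mol.
Conversion of D: 1ξ₁ + 1ξ₂ = 0.765 × 790 = 604.4 → ξ₂ = 353.9 mol.
Outlet amounts (n = n₀ + Σ ν·ξ):
  D: 790 − 1(250.4) − 1(353.9) = 185.6
  F: 0 + 1(250.4) = 250.4
  G: 0 + 1(353.9) = 353.9
  E: 0 + 1(353.9) = 353.9

354 mol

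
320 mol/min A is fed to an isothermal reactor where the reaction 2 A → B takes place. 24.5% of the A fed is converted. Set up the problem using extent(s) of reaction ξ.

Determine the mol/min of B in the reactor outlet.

A reacted = 0.245 × 320 = 78.4 mol/min; ν_A = −2, so ξ = 78.4/2 = 39.2 mol/min.
Outlet amounts (n = n₀ + ν ξ):
  A: 320 − 2(39.2) = 241.6
  B: 0 + 1(39.2) = 39.2

39.2 mol/min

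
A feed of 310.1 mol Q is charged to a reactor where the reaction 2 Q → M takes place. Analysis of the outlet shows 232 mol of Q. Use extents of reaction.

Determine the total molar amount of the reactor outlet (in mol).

For Q: n = n₀ − 2ξ → 232 = 310.1 − 2ξ, giving ξ = 39.05 mol.
Outlet amounts (n = n₀ + ν ξ):
  Q: 310.1 − 2(39.05) = 232
  M: 0 + 1(39.05) = 39.05
Total out = 232 + 39.05 = 271.1 mol.

271 mol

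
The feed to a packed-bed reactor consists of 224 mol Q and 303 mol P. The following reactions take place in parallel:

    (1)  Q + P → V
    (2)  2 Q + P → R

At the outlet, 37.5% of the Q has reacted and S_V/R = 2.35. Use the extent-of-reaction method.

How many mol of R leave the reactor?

19.3 mol

Conversion of Q: Q consumed = 0.375 × 224 = 84 mol = 1ξ₁ + 2ξ₂.
Selectivity: 1ξ₁ / (1ξ₂) = 2.35 → ξ₁ = 2.35 ξ₂.
Substitute: (1·2.35 + 2) ξ₂ = 84 → ξ₂ = 19.31 mol, ξ₁ = 45.38 mol.
Outlet amounts (n = n₀ + Σ ν·ξ):
  Q: 224 − 1(45.38) − 2(19.31) = 140
  P: 303 − 1(45.38) − 1(19.31) = 238.3
  V: 0 + 1(45.38) = 45.38
  R: 0 + 1(19.31) = 19.31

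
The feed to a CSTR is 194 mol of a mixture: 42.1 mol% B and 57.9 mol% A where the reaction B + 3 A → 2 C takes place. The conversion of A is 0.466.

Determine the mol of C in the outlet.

34.9 mol

A reacted = 0.466 × 112.3 = 52.34 mol; ν_A = −3, so ξ = 52.34/3 = 17.45 mol.
Outlet amounts (n = n₀ + ν ξ):
  B: 81.67 − 1(17.45) = 64.23
  A: 112.3 − 3(17.45) = 59.98
  C: 0 + 2(17.45) = 34.9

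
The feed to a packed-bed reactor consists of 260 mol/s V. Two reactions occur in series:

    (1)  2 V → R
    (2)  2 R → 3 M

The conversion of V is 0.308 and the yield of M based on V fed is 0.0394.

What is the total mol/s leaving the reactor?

Conversion of V: V consumed = 2ξ₁ = 0.308 × 260 → ξ₁ = 40.04 mol/s.
Yield of M: 3ξ₂ / 260 = 0.0394 → ξ₂ = 3.415 mol/s.
Outlet amounts (n = n₀ + Σ ν·ξ):
  V: 260 − 2(40.04) = 179.9
  R: 0 + 1(40.04) − 2(3.415) = 33.21
  M: 0 + 3(3.415) = 10.24
Total out = 179.9 + 33.21 + 10.24 = 223.4 mol/s.

223 mol/s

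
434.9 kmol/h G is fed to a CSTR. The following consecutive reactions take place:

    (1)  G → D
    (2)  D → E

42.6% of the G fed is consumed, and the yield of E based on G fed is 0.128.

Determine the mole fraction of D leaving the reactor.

0.298

Conversion of G: G consumed = 1ξ₁ = 0.426 × 434.9 → ξ₁ = 185.3 kmol/h.
Yield of E: 1ξ₂ / 434.9 = 0.128 → ξ₂ = 55.67 kmol/h.
Outlet amounts (n = n₀ + Σ ν·ξ):
  G: 434.9 − 1(185.3) = 249.6
  D: 0 + 1(185.3) − 1(55.67) = 129.6
  E: 0 + 1(55.67) = 55.67
Total out = 434.9 kmol/h; y_D = 129.6 / 434.9 = 0.298.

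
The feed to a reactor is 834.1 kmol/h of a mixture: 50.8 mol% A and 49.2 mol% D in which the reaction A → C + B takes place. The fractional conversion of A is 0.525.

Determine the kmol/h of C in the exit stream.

A reacted = 0.525 × 423.7 = 222.5 kmol/h; ν_A = −1, so ξ = 222.5/1 = 222.5 kmol/h.
Outlet amounts (n = n₀ + ν ξ):
  A: 423.7 − 1(222.5) = 201.3
  C: 0 + 1(222.5) = 222.5
  B: 0 + 1(222.5) = 222.5
  D: 410.4 (inert)

222 kmol/h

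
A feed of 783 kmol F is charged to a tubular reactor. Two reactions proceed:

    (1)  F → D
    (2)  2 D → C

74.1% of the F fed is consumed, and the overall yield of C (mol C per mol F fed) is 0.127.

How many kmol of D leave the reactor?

Conversion of F: F consumed = 1ξ₁ = 0.741 × 783 → ξ₁ = 580.2 kmol.
Yield of C: 1ξ₂ / 783 = 0.127 → ξ₂ = 99.44 kmol.
Outlet amounts (n = n₀ + Σ ν·ξ):
  F: 783 − 1(580.2) = 202.8
  D: 0 + 1(580.2) − 2(99.44) = 381.3
  C: 0 + 1(99.44) = 99.44

381 kmol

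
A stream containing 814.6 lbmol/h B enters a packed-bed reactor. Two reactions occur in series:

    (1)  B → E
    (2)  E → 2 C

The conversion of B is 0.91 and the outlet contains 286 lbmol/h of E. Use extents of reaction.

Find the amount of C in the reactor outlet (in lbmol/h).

Conversion of B: B consumed = 1ξ₁ = 0.91 × 814.6 → ξ₁ = 741.3 lbmol/h.
E balance: n_E = 0 + 1ξ₁ − 1ξ₂ = 286 → ξ₂ = (1·741.3 − 286)/1 = 455.3 lbmol/h.
Outlet amounts (n = n₀ + Σ ν·ξ):
  B: 814.6 − 1(741.3) = 73.31
  E: 0 + 1(741.3) − 1(455.3) = 286
  C: 0 + 2(455.3) = 910.6

911 lbmol/h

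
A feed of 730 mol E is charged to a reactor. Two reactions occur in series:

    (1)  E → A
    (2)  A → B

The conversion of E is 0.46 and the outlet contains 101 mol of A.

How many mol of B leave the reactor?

Conversion of E: E consumed = 1ξ₁ = 0.46 × 730 → ξ₁ = 335.8 mol.
A balance: n_A = 0 + 1ξ₁ − 1ξ₂ = 101 → ξ₂ = (1·335.8 − 101)/1 = 234.8 mol.
Outlet amounts (n = n₀ + Σ ν·ξ):
  E: 730 − 1(335.8) = 394.2
  A: 0 + 1(335.8) − 1(234.8) = 101
  B: 0 + 1(234.8) = 234.8

235 mol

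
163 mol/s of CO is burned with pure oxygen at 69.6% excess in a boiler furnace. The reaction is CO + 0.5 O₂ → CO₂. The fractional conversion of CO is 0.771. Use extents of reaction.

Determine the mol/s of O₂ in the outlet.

75.4 mol/s

Stoichiometric O₂ = 0.5 × 163 = 81.5 mol/s; O₂ fed = 81.5 × 1.696 = 138.2 mol/s.
Fuel reacted = 0.771 × 163 → ξ = 125.7 mol/s.
Outlet (n = n₀ + ν ξ):
  CO: 163 − 1(125.7) = 37.33
  O₂: 138.2 − 0.5(125.7) = 75.39
  CO₂: 0 + 1(125.7) = 125.7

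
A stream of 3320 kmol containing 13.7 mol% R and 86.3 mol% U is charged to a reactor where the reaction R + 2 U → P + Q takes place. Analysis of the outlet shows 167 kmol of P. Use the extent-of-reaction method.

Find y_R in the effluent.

0.0913

For P: n = n₀ + 1ξ → 167 = 0 + 1ξ, giving ξ = 167 kmol.
Outlet amounts (n = n₀ + ν ξ):
  R: 454.8 − 1(167) = 287.8
  U: 2865 − 2(167) = 2531
  P: 0 + 1(167) = 167
  Q: 0 + 1(167) = 167
Total out = 3153 kmol; y_R = 287.8 / 3153 = 0.09129.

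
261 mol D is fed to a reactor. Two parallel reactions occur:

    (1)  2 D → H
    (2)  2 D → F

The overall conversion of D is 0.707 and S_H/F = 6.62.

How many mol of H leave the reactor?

80.2 mol

Conversion of D: D consumed = 0.707 × 261 = 184.5 mol = 2ξ₁ + 2ξ₂.
Selectivity: 1ξ₁ / (1ξ₂) = 6.62 → ξ₁ = 6.62 ξ₂.
Substitute: (2·6.62 + 2) ξ₂ = 184.5 → ξ₂ = 12.11 mol, ξ₁ = 80.16 mol.
Outlet amounts (n = n₀ + Σ ν·ξ):
  D: 261 − 2(80.16) − 2(12.11) = 76.47
  H: 0 + 1(80.16) = 80.16
  F: 0 + 1(12.11) = 12.11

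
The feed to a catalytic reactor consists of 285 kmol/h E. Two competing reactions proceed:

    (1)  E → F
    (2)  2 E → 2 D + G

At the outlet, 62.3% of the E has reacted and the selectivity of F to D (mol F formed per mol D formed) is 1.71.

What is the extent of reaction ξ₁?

ξ₁ = 112 kmol/h

Conversion of E: E consumed = 0.623 × 285 = 177.6 kmol/h = 1ξ₁ + 2ξ₂.
Selectivity: 1ξ₁ / (2ξ₂) = 1.71 → ξ₁ = 3.42 ξ₂.
Substitute: (1·3.42 + 2) ξ₂ = 177.6 → ξ₂ = 32.76 kmol/h, ξ₁ = 112 kmol/h.
Outlet amounts (n = n₀ + Σ ν·ξ):
  E: 285 − 1(112) − 2(32.76) = 107.4
  F: 0 + 1(112) = 112
  D: 0 + 2(32.76) = 65.52
  G: 0 + 1(32.76) = 32.76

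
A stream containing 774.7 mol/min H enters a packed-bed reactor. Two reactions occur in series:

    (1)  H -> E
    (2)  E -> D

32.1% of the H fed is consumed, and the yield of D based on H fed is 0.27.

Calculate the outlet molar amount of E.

Conversion of H: H consumed = 1ξ₁ = 0.321 × 774.7 → ξ₁ = 248.7 mol/min.
Yield of D: 1ξ₂ / 774.7 = 0.27 → ξ₂ = 209.2 mol/min.
Outlet amounts (n = n₀ + Σ ν·ξ):
  H: 774.7 − 1(248.7) = 526
  E: 0 + 1(248.7) − 1(209.2) = 39.51
  D: 0 + 1(209.2) = 209.2

39.5 mol/min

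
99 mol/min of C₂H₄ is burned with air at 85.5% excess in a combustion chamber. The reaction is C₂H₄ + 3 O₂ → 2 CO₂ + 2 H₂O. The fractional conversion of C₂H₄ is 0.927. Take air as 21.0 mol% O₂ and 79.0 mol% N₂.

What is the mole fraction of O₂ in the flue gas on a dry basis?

Stoichiometric O₂ = 3 × 99 = 297 mol/min; O₂ fed = 297 × 1.855 = 550.9 mol/min.
N₂ fed = 550.9 × 79/21 = 2073 mol/min.
Fuel reacted = 0.927 × 99 → ξ = 91.77 mol/min.
Outlet (n = n₀ + ν ξ):
  C₂H₄: 99 − 1(91.77) = 7.227
  O₂: 550.9 − 3(91.77) = 275.6
  N₂: 2073 (inert)
  CO₂: 0 + 2(91.77) = 183.5
  H₂O: 0 + 2(91.77) = 183.5
Dry total = 2539 mol/min; y_O₂ (dry) = 275.6 / 2539 = 0.1086.

0.109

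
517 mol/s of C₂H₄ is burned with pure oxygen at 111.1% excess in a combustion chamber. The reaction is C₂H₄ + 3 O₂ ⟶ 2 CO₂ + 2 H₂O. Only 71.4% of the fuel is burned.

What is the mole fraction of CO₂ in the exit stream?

0.195

Stoichiometric O₂ = 3 × 517 = 1551 mol/s; O₂ fed = 1551 × 2.111 = 3274 mol/s.
Fuel reacted = 0.714 × 517 → ξ = 369.1 mol/s.
Outlet (n = n₀ + ν ξ):
  C₂H₄: 517 − 1(369.1) = 147.9
  O₂: 3274 − 3(369.1) = 2167
  CO₂: 0 + 2(369.1) = 738.3
  H₂O: 0 + 2(369.1) = 738.3
Total out = 3791 mol/s; y_CO₂ = 738.3 / 3791 = 0.1947.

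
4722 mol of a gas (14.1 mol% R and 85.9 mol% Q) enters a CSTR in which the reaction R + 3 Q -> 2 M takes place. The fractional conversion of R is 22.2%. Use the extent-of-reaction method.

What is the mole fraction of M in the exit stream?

0.0668

R reacted = 0.222 × 665.8 = 147.8 mol; ν_R = −1, so ξ = 147.8/1 = 147.8 mol.
Outlet amounts (n = n₀ + ν ξ):
  R: 665.8 − 1(147.8) = 518
  Q: 4056 − 3(147.8) = 3613
  M: 0 + 2(147.8) = 295.6
Total out = 4426 mol; y_M = 295.6 / 4426 = 0.06679.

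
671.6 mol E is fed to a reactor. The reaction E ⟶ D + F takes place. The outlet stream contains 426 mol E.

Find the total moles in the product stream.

917 mol

For E: n = n₀ − 1ξ → 426 = 671.6 − 1ξ, giving ξ = 245.6 mol.
Outlet amounts (n = n₀ + ν ξ):
  E: 671.6 − 1(245.6) = 426
  D: 0 + 1(245.6) = 245.6
  F: 0 + 1(245.6) = 245.6
Total out = 426 + 245.6 + 245.6 = 917.2 mol.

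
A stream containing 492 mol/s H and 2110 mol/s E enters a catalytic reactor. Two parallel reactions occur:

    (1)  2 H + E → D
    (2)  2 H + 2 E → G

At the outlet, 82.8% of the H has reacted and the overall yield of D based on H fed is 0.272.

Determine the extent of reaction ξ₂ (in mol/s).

ξ₂ = 69.9 mol/s

Yield of D: 1ξ₁ / 492 = 0.272 → ξ₁ = 133.8 mol/s.
Conversion of H: 2ξ₁ + 2ξ₂ = 0.828 × 492 = 407.4 → ξ₂ = 69.86 mol/s.
Outlet amounts (n = n₀ + Σ ν·ξ):
  H: 492 − 2(133.8) − 2(69.86) = 84.62
  E: 2110 − 1(133.8) − 2(69.86) = 1836
  D: 0 + 1(133.8) = 133.8
  G: 0 + 1(69.86) = 69.86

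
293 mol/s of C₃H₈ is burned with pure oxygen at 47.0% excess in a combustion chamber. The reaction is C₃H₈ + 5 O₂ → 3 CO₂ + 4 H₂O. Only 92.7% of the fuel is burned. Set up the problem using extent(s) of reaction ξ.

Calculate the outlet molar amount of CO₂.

815 mol/s

Stoichiometric O₂ = 5 × 293 = 1465 mol/s; O₂ fed = 1465 × 1.470 = 2154 mol/s.
Fuel reacted = 0.927 × 293 → ξ = 271.6 mol/s.
Outlet (n = n₀ + ν ξ):
  C₃H₈: 293 − 1(271.6) = 21.39
  O₂: 2154 − 5(271.6) = 795.5
  CO₂: 0 + 3(271.6) = 814.8
  H₂O: 0 + 4(271.6) = 1086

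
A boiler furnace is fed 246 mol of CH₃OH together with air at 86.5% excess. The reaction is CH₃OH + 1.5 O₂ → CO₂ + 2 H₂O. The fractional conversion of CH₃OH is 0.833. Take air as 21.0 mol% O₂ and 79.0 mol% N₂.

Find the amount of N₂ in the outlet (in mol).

2590 mol

Stoichiometric O₂ = 1.5 × 246 = 369 mol; O₂ fed = 369 × 1.865 = 688.2 mol.
N₂ fed = 688.2 × 79/21 = 2589 mol.
Fuel reacted = 0.833 × 246 → ξ = 204.9 mol.
Outlet (n = n₀ + ν ξ):
  CH₃OH: 246 − 1(204.9) = 41.08
  O₂: 688.2 − 1.5(204.9) = 380.8
  N₂: 2589 (inert)
  CO₂: 0 + 1(204.9) = 204.9
  H₂O: 0 + 2(204.9) = 409.8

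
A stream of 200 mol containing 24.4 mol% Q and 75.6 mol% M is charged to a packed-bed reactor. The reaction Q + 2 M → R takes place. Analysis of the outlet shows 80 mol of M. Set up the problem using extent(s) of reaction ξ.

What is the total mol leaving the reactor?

For M: n = n₀ − 2ξ → 80 = 151.2 − 2ξ, giving ξ = 35.6 mol.
Outlet amounts (n = n₀ + ν ξ):
  Q: 48.8 − 1(35.6) = 13.2
  M: 151.2 − 2(35.6) = 80
  R: 0 + 1(35.6) = 35.6
Total out = 13.2 + 80 + 35.6 = 128.8 mol.

129 mol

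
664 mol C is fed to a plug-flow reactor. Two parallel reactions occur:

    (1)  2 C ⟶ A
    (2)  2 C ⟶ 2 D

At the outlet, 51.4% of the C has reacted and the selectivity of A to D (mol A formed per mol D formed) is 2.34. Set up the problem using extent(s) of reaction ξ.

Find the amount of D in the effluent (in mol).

Conversion of C: C consumed = 0.514 × 664 = 341.3 mol = 2ξ₁ + 2ξ₂.
Selectivity: 1ξ₁ / (2ξ₂) = 2.34 → ξ₁ = 4.68 ξ₂.
Substitute: (2·4.68 + 2) ξ₂ = 341.3 → ξ₂ = 30.04 mol, ξ₁ = 140.6 mol.
Outlet amounts (n = n₀ + Σ ν·ξ):
  C: 664 − 2(140.6) − 2(30.04) = 322.7
  A: 0 + 1(140.6) = 140.6
  D: 0 + 2(30.04) = 60.09

60.1 mol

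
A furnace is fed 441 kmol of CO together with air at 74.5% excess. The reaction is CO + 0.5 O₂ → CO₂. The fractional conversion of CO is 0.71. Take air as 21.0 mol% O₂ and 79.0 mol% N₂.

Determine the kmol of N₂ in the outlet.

Stoichiometric O₂ = 0.5 × 441 = 220.5 kmol; O₂ fed = 220.5 × 1.745 = 384.8 kmol.
N₂ fed = 384.8 × 79/21 = 1447 kmol.
Fuel reacted = 0.71 × 441 → ξ = 313.1 kmol.
Outlet (n = n₀ + ν ξ):
  CO: 441 − 1(313.1) = 127.9
  O₂: 384.8 − 0.5(313.1) = 228.2
  N₂: 1447 (inert)
  CO₂: 0 + 1(313.1) = 313.1

1450 kmol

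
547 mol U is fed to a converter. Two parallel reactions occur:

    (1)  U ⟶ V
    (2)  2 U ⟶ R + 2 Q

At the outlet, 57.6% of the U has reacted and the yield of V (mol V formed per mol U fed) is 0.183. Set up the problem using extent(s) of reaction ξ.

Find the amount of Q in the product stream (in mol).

Yield of V: 1ξ₁ / 547 = 0.183 → ξ₁ = 100.1 mol.
Conversion of U: 1ξ₁ + 2ξ₂ = 0.576 × 547 = 315.1 → ξ₂ = 107.5 mol.
Outlet amounts (n = n₀ + Σ ν·ξ):
  U: 547 − 1(100.1) − 2(107.5) = 231.9
  V: 0 + 1(100.1) = 100.1
  R: 0 + 1(107.5) = 107.5
  Q: 0 + 2(107.5) = 215

215 mol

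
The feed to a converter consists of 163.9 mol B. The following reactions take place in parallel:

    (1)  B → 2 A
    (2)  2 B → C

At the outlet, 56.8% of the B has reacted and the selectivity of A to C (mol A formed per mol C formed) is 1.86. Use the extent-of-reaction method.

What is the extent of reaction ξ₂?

Conversion of B: B consumed = 0.568 × 163.9 = 93.1 mol = 1ξ₁ + 2ξ₂.
Selectivity: 2ξ₁ / (1ξ₂) = 1.86 → ξ₁ = 0.93 ξ₂.
Substitute: (1·0.93 + 2) ξ₂ = 93.1 → ξ₂ = 31.77 mol, ξ₁ = 29.55 mol.
Outlet amounts (n = n₀ + Σ ν·ξ):
  B: 163.9 − 1(29.55) − 2(31.77) = 70.8
  A: 0 + 2(29.55) = 59.1
  C: 0 + 1(31.77) = 31.77

ξ₂ = 31.8 mol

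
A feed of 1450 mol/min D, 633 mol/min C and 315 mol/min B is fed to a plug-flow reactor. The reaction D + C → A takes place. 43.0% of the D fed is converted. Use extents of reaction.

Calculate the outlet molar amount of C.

D reacted = 0.43 × 1450 = 623.5 mol/min; ν_D = −1, so ξ = 623.5/1 = 623.5 mol/min.
Outlet amounts (n = n₀ + ν ξ):
  D: 1450 − 1(623.5) = 826.5
  C: 633 − 1(623.5) = 9.5
  A: 0 + 1(623.5) = 623.5
  B: 315 (inert)

9.5 mol/min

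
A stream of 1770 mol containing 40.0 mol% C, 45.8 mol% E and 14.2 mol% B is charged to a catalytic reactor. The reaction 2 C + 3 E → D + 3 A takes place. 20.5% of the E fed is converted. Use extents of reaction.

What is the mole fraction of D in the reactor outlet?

0.0323

E reacted = 0.205 × 810.7 = 166.2 mol; ν_E = −3, so ξ = 166.2/3 = 55.4 mol.
Outlet amounts (n = n₀ + ν ξ):
  C: 708 − 2(55.4) = 597.2
  E: 810.7 − 3(55.4) = 644.5
  D: 0 + 1(55.4) = 55.4
  A: 0 + 3(55.4) = 166.2
  B: 251.3 (inert)
Total out = 1715 mol; y_D = 55.4 / 1715 = 0.03231.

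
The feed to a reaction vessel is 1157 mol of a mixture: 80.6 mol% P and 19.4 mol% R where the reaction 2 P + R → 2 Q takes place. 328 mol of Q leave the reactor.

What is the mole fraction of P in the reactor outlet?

For Q: n = n₀ + 2ξ → 328 = 0 + 2ξ, giving ξ = 164 mol.
Outlet amounts (n = n₀ + ν ξ):
  P: 932.5 − 2(164) = 604.5
  R: 224.5 − 1(164) = 60.46
  Q: 0 + 2(164) = 328
Total out = 993 mol; y_P = 604.5 / 993 = 0.6088.

0.609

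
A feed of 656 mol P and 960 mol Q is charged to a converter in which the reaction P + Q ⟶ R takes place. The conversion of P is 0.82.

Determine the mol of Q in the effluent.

422 mol

P reacted = 0.82 × 656 = 537.9 mol; ν_P = −1, so ξ = 537.9/1 = 537.9 mol.
Outlet amounts (n = n₀ + ν ξ):
  P: 656 − 1(537.9) = 118.1
  Q: 960 − 1(537.9) = 422.1
  R: 0 + 1(537.9) = 537.9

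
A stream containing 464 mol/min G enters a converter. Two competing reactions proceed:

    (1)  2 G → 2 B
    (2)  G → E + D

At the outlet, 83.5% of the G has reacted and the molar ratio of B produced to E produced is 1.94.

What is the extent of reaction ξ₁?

Conversion of G: G consumed = 0.835 × 464 = 387.4 mol/min = 2ξ₁ + 1ξ₂.
Selectivity: 2ξ₁ / (1ξ₂) = 1.94 → ξ₁ = 0.97 ξ₂.
Substitute: (2·0.97 + 1) ξ₂ = 387.4 → ξ₂ = 131.8 mol/min, ξ₁ = 127.8 mol/min.
Outlet amounts (n = n₀ + Σ ν·ξ):
  G: 464 − 2(127.8) − 1(131.8) = 76.56
  B: 0 + 2(127.8) = 255.7
  E: 0 + 1(131.8) = 131.8
  D: 0 + 1(131.8) = 131.8

ξ₁ = 128 mol/min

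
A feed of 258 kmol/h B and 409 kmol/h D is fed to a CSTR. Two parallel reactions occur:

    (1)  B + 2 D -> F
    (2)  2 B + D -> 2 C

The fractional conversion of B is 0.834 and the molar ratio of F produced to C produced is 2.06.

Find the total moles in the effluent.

Conversion of B: B consumed = 0.834 × 258 = 215.2 kmol/h = 1ξ₁ + 2ξ₂.
Selectivity: 1ξ₁ / (2ξ₂) = 2.06 → ξ₁ = 4.12 ξ₂.
Substitute: (1·4.12 + 2) ξ₂ = 215.2 → ξ₂ = 35.16 kmol/h, ξ₁ = 144.9 kmol/h.
Outlet amounts (n = n₀ + Σ ν·ξ):
  B: 258 − 1(144.9) − 2(35.16) = 42.83
  D: 409 − 2(144.9) − 1(35.16) = 84.13
  F: 0 + 1(144.9) = 144.9
  C: 0 + 2(35.16) = 70.32
Total out = 42.83 + 84.13 + 144.9 + 70.32 = 342.1 kmol/h.

342 kmol/h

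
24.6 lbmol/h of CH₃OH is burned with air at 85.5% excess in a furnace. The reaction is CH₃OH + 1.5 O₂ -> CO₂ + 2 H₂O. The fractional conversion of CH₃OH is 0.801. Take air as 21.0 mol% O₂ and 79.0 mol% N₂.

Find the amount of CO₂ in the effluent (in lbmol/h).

19.7 lbmol/h

Stoichiometric O₂ = 1.5 × 24.6 = 36.9 lbmol/h; O₂ fed = 36.9 × 1.855 = 68.45 lbmol/h.
N₂ fed = 68.45 × 79/21 = 257.5 lbmol/h.
Fuel reacted = 0.801 × 24.6 → ξ = 19.7 lbmol/h.
Outlet (n = n₀ + ν ξ):
  CH₃OH: 24.6 − 1(19.7) = 4.895
  O₂: 68.45 − 1.5(19.7) = 38.89
  N₂: 257.5 (inert)
  CO₂: 0 + 1(19.7) = 19.7
  H₂O: 0 + 2(19.7) = 39.41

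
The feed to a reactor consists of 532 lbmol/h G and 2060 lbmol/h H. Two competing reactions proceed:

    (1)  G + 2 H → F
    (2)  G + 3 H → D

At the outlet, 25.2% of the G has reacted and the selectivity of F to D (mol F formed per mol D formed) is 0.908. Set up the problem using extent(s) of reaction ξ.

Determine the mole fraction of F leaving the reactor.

Conversion of G: G consumed = 0.252 × 532 = 134.1 lbmol/h = 1ξ₁ + 1ξ₂.
Selectivity: 1ξ₁ / (1ξ₂) = 0.908 → ξ₁ = 0.908 ξ₂.
Substitute: (1·0.908 + 1) ξ₂ = 134.1 → ξ₂ = 70.26 lbmol/h, ξ₁ = 63.8 lbmol/h.
Outlet amounts (n = n₀ + Σ ν·ξ):
  G: 532 − 1(63.8) − 1(70.26) = 397.9
  H: 2060 − 2(63.8) − 3(70.26) = 1722
  F: 0 + 1(63.8) = 63.8
  D: 0 + 1(70.26) = 70.26
Total out = 2254 lbmol/h; y_F = 63.8 / 2254 = 0.02831.

0.0283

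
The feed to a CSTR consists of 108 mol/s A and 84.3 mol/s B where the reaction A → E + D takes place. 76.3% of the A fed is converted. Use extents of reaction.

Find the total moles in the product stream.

275 mol/s

A reacted = 0.763 × 108 = 82.4 mol/s; ν_A = −1, so ξ = 82.4/1 = 82.4 mol/s.
Outlet amounts (n = n₀ + ν ξ):
  A: 108 − 1(82.4) = 25.6
  E: 0 + 1(82.4) = 82.4
  D: 0 + 1(82.4) = 82.4
  B: 84.3 (inert)
Total out = 25.6 + 82.4 + 82.4 + 84.3 = 274.7 mol/s.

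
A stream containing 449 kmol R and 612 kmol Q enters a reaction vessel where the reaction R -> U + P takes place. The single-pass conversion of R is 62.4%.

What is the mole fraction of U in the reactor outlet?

0.209

R reacted = 0.624 × 449 = 280.2 kmol; ν_R = −1, so ξ = 280.2/1 = 280.2 kmol.
Outlet amounts (n = n₀ + ν ξ):
  R: 449 − 1(280.2) = 168.8
  U: 0 + 1(280.2) = 280.2
  P: 0 + 1(280.2) = 280.2
  Q: 612 (inert)
Total out = 1341 kmol; y_U = 280.2 / 1341 = 0.2089.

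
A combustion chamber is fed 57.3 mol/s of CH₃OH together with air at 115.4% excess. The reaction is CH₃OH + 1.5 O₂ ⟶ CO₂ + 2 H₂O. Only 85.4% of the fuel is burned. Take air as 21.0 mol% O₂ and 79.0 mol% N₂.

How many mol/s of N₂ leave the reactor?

Stoichiometric O₂ = 1.5 × 57.3 = 85.95 mol/s; O₂ fed = 85.95 × 2.154 = 185.1 mol/s.
N₂ fed = 185.1 × 79/21 = 696.5 mol/s.
Fuel reacted = 0.854 × 57.3 → ξ = 48.93 mol/s.
Outlet (n = n₀ + ν ξ):
  CH₃OH: 57.3 − 1(48.93) = 8.366
  O₂: 185.1 − 1.5(48.93) = 111.7
  N₂: 696.5 (inert)
  CO₂: 0 + 1(48.93) = 48.93
  H₂O: 0 + 2(48.93) = 97.87

696 mol/s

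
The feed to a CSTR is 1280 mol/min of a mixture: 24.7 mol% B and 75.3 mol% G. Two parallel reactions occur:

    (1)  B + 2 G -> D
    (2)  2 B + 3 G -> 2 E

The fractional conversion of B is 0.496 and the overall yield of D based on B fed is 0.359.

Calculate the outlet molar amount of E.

43.3 mol/min

Yield of D: 1ξ₁ / 316.2 = 0.359 → ξ₁ = 113.5 mol/min.
Conversion of B: 1ξ₁ + 2ξ₂ = 0.496 × 316.2 = 156.8 → ξ₂ = 21.66 mol/min.
Outlet amounts (n = n₀ + Σ ν·ξ):
  B: 316.2 − 1(113.5) − 2(21.66) = 159.3
  G: 963.8 − 2(113.5) − 3(21.66) = 671.9
  D: 0 + 1(113.5) = 113.5
  E: 0 + 2(21.66) = 43.31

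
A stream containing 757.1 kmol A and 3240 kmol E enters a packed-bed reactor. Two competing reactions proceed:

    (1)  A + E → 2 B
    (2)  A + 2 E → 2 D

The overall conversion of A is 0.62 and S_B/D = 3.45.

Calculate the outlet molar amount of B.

728 kmol

Conversion of A: A consumed = 0.62 × 757.1 = 469.4 kmol = 1ξ₁ + 1ξ₂.
Selectivity: 2ξ₁ / (2ξ₂) = 3.45 → ξ₁ = 3.45 ξ₂.
Substitute: (1·3.45 + 1) ξ₂ = 469.4 → ξ₂ = 105.5 kmol, ξ₁ = 363.9 kmol.
Outlet amounts (n = n₀ + Σ ν·ξ):
  A: 757.1 − 1(363.9) − 1(105.5) = 287.7
  E: 3240 − 1(363.9) − 2(105.5) = 2665
  B: 0 + 2(363.9) = 727.8
  D: 0 + 2(105.5) = 211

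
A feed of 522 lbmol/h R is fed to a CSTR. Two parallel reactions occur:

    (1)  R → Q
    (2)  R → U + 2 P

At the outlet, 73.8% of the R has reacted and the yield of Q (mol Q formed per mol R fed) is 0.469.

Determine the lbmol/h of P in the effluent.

281 lbmol/h

Yield of Q: 1ξ₁ / 522 = 0.469 → ξ₁ = 244.8 lbmol/h.
Conversion of R: 1ξ₁ + 1ξ₂ = 0.738 × 522 = 385.2 → ξ₂ = 140.4 lbmol/h.
Outlet amounts (n = n₀ + Σ ν·ξ):
  R: 522 − 1(244.8) − 1(140.4) = 136.8
  Q: 0 + 1(244.8) = 244.8
  U: 0 + 1(140.4) = 140.4
  P: 0 + 2(140.4) = 280.8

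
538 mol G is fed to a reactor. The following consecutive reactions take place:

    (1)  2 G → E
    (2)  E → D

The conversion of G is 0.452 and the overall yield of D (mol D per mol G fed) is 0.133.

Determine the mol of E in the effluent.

50 mol

Conversion of G: G consumed = 2ξ₁ = 0.452 × 538 → ξ₁ = 121.6 mol.
Yield of D: 1ξ₂ / 538 = 0.133 → ξ₂ = 71.55 mol.
Outlet amounts (n = n₀ + Σ ν·ξ):
  G: 538 − 2(121.6) = 294.8
  E: 0 + 1(121.6) − 1(71.55) = 50.03
  D: 0 + 1(71.55) = 71.55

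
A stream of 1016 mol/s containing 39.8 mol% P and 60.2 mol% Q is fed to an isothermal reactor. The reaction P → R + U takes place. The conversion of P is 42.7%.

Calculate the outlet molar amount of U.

173 mol/s

P reacted = 0.427 × 404.4 = 172.7 mol/s; ν_P = −1, so ξ = 172.7/1 = 172.7 mol/s.
Outlet amounts (n = n₀ + ν ξ):
  P: 404.4 − 1(172.7) = 231.7
  R: 0 + 1(172.7) = 172.7
  U: 0 + 1(172.7) = 172.7
  Q: 611.6 (inert)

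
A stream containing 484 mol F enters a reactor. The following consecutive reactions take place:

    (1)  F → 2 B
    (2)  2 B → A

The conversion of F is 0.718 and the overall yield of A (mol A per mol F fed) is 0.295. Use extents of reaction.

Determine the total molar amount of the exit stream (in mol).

Conversion of F: F consumed = 1ξ₁ = 0.718 × 484 → ξ₁ = 347.5 mol.
Yield of A: 1ξ₂ / 484 = 0.295 → ξ₂ = 142.8 mol.
Outlet amounts (n = n₀ + Σ ν·ξ):
  F: 484 − 1(347.5) = 136.5
  B: 0 + 2(347.5) − 2(142.8) = 409.5
  A: 0 + 1(142.8) = 142.8
Total out = 136.5 + 409.5 + 142.8 = 688.7 mol.

689 mol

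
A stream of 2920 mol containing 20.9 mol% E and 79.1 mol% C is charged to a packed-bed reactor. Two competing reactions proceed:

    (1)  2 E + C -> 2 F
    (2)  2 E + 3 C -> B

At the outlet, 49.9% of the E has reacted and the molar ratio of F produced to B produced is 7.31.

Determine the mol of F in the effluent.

Conversion of E: E consumed = 0.499 × 610.3 = 304.5 mol = 2ξ₁ + 2ξ₂.
Selectivity: 2ξ₁ / (1ξ₂) = 7.31 → ξ₁ = 3.655 ξ₂.
Substitute: (2·3.655 + 2) ξ₂ = 304.5 → ξ₂ = 32.71 mol, ξ₁ = 119.6 mol.
Outlet amounts (n = n₀ + Σ ν·ξ):
  E: 610.3 − 2(119.6) − 2(32.71) = 305.8
  C: 2310 − 1(119.6) − 3(32.71) = 2092
  F: 0 + 2(119.6) = 239.1
  B: 0 + 1(32.71) = 32.71

239 mol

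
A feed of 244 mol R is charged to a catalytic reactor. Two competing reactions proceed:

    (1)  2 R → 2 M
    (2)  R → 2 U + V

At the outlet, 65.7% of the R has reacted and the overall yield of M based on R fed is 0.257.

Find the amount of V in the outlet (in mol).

Yield of M: 2ξ₁ / 244 = 0.257 → ξ₁ = 31.35 mol.
Conversion of R: 2ξ₁ + 1ξ₂ = 0.657 × 244 = 160.3 → ξ₂ = 97.6 mol.
Outlet amounts (n = n₀ + Σ ν·ξ):
  R: 244 − 2(31.35) − 1(97.6) = 83.69
  M: 0 + 2(31.35) = 62.71
  U: 0 + 2(97.6) = 195.2
  V: 0 + 1(97.6) = 97.6

97.6 mol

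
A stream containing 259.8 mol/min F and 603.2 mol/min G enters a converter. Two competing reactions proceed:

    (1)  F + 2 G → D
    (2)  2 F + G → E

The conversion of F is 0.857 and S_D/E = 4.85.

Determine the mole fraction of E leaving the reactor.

0.0673

Conversion of F: F consumed = 0.857 × 259.8 = 222.6 mol/min = 1ξ₁ + 2ξ₂.
Selectivity: 1ξ₁ / (1ξ₂) = 4.85 → ξ₁ = 4.85 ξ₂.
Substitute: (1·4.85 + 2) ξ₂ = 222.6 → ξ₂ = 32.5 mol/min, ξ₁ = 157.6 mol/min.
Outlet amounts (n = n₀ + Σ ν·ξ):
  F: 259.8 − 1(157.6) − 2(32.5) = 37.15
  G: 603.2 − 2(157.6) − 1(32.5) = 255.4
  D: 0 + 1(157.6) = 157.6
  E: 0 + 1(32.5) = 32.5
Total out = 482.7 mol/min; y_E = 32.5 / 482.7 = 0.06734.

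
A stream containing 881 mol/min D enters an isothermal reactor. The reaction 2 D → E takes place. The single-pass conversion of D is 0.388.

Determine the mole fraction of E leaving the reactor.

D reacted = 0.388 × 881 = 341.8 mol/min; ν_D = −2, so ξ = 341.8/2 = 170.9 mol/min.
Outlet amounts (n = n₀ + ν ξ):
  D: 881 − 2(170.9) = 539.2
  E: 0 + 1(170.9) = 170.9
Total out = 710.1 mol/min; y_E = 170.9 / 710.1 = 0.2407.

0.241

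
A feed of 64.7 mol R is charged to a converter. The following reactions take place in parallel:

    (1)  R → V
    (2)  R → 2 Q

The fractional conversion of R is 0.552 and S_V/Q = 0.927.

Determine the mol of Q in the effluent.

25 mol

Conversion of R: R consumed = 0.552 × 64.7 = 35.71 mol = 1ξ₁ + 1ξ₂.
Selectivity: 1ξ₁ / (2ξ₂) = 0.927 → ξ₁ = 1.854 ξ₂.
Substitute: (1·1.854 + 1) ξ₂ = 35.71 → ξ₂ = 12.51 mol, ξ₁ = 23.2 mol.
Outlet amounts (n = n₀ + Σ ν·ξ):
  R: 64.7 − 1(23.2) − 1(12.51) = 28.99
  V: 0 + 1(23.2) = 23.2
  Q: 0 + 2(12.51) = 25.03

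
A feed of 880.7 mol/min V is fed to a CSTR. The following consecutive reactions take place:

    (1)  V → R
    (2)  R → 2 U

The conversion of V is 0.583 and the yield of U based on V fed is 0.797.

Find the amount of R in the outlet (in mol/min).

162 mol/min

Conversion of V: V consumed = 1ξ₁ = 0.583 × 880.7 → ξ₁ = 513.4 mol/min.
Yield of U: 2ξ₂ / 880.7 = 0.797 → ξ₂ = 351 mol/min.
Outlet amounts (n = n₀ + Σ ν·ξ):
  V: 880.7 − 1(513.4) = 367.3
  R: 0 + 1(513.4) − 1(351) = 162.5
  U: 0 + 2(351) = 701.9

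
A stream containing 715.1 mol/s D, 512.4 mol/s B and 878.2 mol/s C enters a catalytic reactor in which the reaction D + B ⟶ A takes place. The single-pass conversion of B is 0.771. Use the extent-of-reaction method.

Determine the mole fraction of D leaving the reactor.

0.187

B reacted = 0.771 × 512.4 = 395.1 mol/s; ν_B = −1, so ξ = 395.1/1 = 395.1 mol/s.
Outlet amounts (n = n₀ + ν ξ):
  D: 715.1 − 1(395.1) = 320
  B: 512.4 − 1(395.1) = 117.3
  A: 0 + 1(395.1) = 395.1
  C: 878.2 (inert)
Total out = 1711 mol/s; y_D = 320 / 1711 = 0.1871.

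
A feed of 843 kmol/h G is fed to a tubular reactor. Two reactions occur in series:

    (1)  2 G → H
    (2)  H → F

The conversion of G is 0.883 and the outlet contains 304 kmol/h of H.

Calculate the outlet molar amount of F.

68.2 kmol/h

Conversion of G: G consumed = 2ξ₁ = 0.883 × 843 → ξ₁ = 372.2 kmol/h.
H balance: n_H = 0 + 1ξ₁ − 1ξ₂ = 304 → ξ₂ = (1·372.2 − 304)/1 = 68.18 kmol/h.
Outlet amounts (n = n₀ + Σ ν·ξ):
  G: 843 − 2(372.2) = 98.63
  H: 0 + 1(372.2) − 1(68.18) = 304
  F: 0 + 1(68.18) = 68.18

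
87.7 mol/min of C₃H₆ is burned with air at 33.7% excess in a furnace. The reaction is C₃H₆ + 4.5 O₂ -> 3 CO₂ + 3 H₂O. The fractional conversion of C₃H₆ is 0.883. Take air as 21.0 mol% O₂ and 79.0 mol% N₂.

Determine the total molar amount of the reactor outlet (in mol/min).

2640 mol/min

Stoichiometric O₂ = 4.5 × 87.7 = 394.7 mol/min; O₂ fed = 394.7 × 1.337 = 527.6 mol/min.
N₂ fed = 527.6 × 79/21 = 1985 mol/min.
Fuel reacted = 0.883 × 87.7 → ξ = 77.44 mol/min.
Outlet (n = n₀ + ν ξ):
  C₃H₆: 87.7 − 1(77.44) = 10.26
  O₂: 527.6 − 4.5(77.44) = 179.2
  N₂: 1985 (inert)
  CO₂: 0 + 3(77.44) = 232.3
  H₂O: 0 + 3(77.44) = 232.3
Total out = 10.26 + 179.2 + 1985 + 232.3 + 232.3 = 2639 mol/min.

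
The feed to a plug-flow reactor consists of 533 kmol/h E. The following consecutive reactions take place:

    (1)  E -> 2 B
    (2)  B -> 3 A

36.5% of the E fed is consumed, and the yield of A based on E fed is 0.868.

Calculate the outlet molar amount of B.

235 kmol/h

Conversion of E: E consumed = 1ξ₁ = 0.365 × 533 → ξ₁ = 194.5 kmol/h.
Yield of A: 3ξ₂ / 533 = 0.868 → ξ₂ = 154.2 kmol/h.
Outlet amounts (n = n₀ + Σ ν·ξ):
  E: 533 − 1(194.5) = 338.5
  B: 0 + 2(194.5) − 1(154.2) = 234.9
  A: 0 + 3(154.2) = 462.6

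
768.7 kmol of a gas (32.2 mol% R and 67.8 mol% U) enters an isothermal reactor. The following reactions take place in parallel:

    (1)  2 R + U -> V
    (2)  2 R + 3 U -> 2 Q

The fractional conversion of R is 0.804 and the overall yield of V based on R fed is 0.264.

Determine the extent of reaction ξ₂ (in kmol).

ξ₂ = 34.2 kmol

Yield of V: 1ξ₁ / 247.5 = 0.264 → ξ₁ = 65.35 kmol.
Conversion of R: 2ξ₁ + 2ξ₂ = 0.804 × 247.5 = 199 → ξ₂ = 34.16 kmol.
Outlet amounts (n = n₀ + Σ ν·ξ):
  R: 247.5 − 2(65.35) − 2(34.16) = 48.51
  U: 521.2 − 1(65.35) − 3(34.16) = 353.4
  V: 0 + 1(65.35) = 65.35
  Q: 0 + 2(34.16) = 68.32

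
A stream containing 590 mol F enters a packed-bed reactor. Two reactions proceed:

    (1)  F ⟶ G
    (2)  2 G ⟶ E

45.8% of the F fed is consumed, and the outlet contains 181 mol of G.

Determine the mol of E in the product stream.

44.6 mol

Conversion of F: F consumed = 1ξ₁ = 0.458 × 590 → ξ₁ = 270.2 mol.
G balance: n_G = 0 + 1ξ₁ − 2ξ₂ = 181 → ξ₂ = (1·270.2 − 181)/2 = 44.61 mol.
Outlet amounts (n = n₀ + Σ ν·ξ):
  F: 590 − 1(270.2) = 319.8
  G: 0 + 1(270.2) − 2(44.61) = 181
  E: 0 + 1(44.61) = 44.61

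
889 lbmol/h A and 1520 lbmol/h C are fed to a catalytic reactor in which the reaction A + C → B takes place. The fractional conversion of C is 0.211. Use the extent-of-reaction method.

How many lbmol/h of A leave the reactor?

C reacted = 0.211 × 1520 = 320.7 lbmol/h; ν_C = −1, so ξ = 320.7/1 = 320.7 lbmol/h.
Outlet amounts (n = n₀ + ν ξ):
  A: 889 − 1(320.7) = 568.3
  C: 1520 − 1(320.7) = 1199
  B: 0 + 1(320.7) = 320.7

568 lbmol/h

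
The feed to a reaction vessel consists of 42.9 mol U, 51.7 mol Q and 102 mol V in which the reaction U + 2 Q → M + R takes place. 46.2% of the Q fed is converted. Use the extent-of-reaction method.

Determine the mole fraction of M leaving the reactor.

0.0647

Q reacted = 0.462 × 51.7 = 23.89 mol; ν_Q = −2, so ξ = 23.89/2 = 11.94 mol.
Outlet amounts (n = n₀ + ν ξ):
  U: 42.9 − 1(11.94) = 30.96
  Q: 51.7 − 2(11.94) = 27.81
  M: 0 + 1(11.94) = 11.94
  R: 0 + 1(11.94) = 11.94
  V: 102 (inert)
Total out = 184.7 mol; y_M = 11.94 / 184.7 = 0.06467.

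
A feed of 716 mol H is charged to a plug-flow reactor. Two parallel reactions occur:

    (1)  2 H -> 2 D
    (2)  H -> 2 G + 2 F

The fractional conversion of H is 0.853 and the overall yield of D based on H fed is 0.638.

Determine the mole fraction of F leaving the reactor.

0.261

Yield of D: 2ξ₁ / 716 = 0.638 → ξ₁ = 228.4 mol.
Conversion of H: 2ξ₁ + 1ξ₂ = 0.853 × 716 = 610.7 → ξ₂ = 153.9 mol.
Outlet amounts (n = n₀ + Σ ν·ξ):
  H: 716 − 2(228.4) − 1(153.9) = 105.3
  D: 0 + 2(228.4) = 456.8
  G: 0 + 2(153.9) = 307.9
  F: 0 + 2(153.9) = 307.9
Total out = 1178 mol; y_F = 307.9 / 1178 = 0.2614.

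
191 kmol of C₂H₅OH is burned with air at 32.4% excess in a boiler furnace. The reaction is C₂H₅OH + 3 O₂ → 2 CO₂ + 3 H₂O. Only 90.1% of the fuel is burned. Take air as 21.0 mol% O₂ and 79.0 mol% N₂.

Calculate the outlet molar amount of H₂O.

516 kmol

Stoichiometric O₂ = 3 × 191 = 573 kmol; O₂ fed = 573 × 1.324 = 758.7 kmol.
N₂ fed = 758.7 × 79/21 = 2854 kmol.
Fuel reacted = 0.901 × 191 → ξ = 172.1 kmol.
Outlet (n = n₀ + ν ξ):
  C₂H₅OH: 191 − 1(172.1) = 18.91
  O₂: 758.7 − 3(172.1) = 242.4
  N₂: 2854 (inert)
  CO₂: 0 + 2(172.1) = 344.2
  H₂O: 0 + 3(172.1) = 516.3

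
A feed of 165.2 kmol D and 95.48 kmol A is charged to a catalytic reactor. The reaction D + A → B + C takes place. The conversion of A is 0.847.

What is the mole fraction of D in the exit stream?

A reacted = 0.847 × 95.48 = 80.87 kmol; ν_A = −1, so ξ = 80.87/1 = 80.87 kmol.
Outlet amounts (n = n₀ + ν ξ):
  D: 165.2 − 1(80.87) = 84.33
  A: 95.48 − 1(80.87) = 14.61
  B: 0 + 1(80.87) = 80.87
  C: 0 + 1(80.87) = 80.87
Total out = 260.7 kmol; y_D = 84.33 / 260.7 = 0.3235.

0.323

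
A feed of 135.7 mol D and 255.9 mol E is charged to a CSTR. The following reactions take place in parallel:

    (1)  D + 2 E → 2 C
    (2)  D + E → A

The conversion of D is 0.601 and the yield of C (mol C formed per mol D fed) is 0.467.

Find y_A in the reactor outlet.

0.161

Yield of C: 2ξ₁ / 135.7 = 0.467 → ξ₁ = 31.69 mol.
Conversion of D: 1ξ₁ + 1ξ₂ = 0.601 × 135.7 = 81.56 → ξ₂ = 49.87 mol.
Outlet amounts (n = n₀ + Σ ν·ξ):
  D: 135.7 − 1(31.69) − 1(49.87) = 54.14
  E: 255.9 − 2(31.69) − 1(49.87) = 142.7
  C: 0 + 2(31.69) = 63.37
  A: 0 + 1(49.87) = 49.87
Total out = 310 mol; y_A = 49.87 / 310 = 0.1608.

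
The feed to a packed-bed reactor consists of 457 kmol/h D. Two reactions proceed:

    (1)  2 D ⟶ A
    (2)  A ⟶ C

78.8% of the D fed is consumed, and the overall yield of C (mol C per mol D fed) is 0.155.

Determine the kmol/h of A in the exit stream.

Conversion of D: D consumed = 2ξ₁ = 0.788 × 457 → ξ₁ = 180.1 kmol/h.
Yield of C: 1ξ₂ / 457 = 0.155 → ξ₂ = 70.83 kmol/h.
Outlet amounts (n = n₀ + Σ ν·ξ):
  D: 457 − 2(180.1) = 96.88
  A: 0 + 1(180.1) − 1(70.83) = 109.2
  C: 0 + 1(70.83) = 70.83

109 kmol/h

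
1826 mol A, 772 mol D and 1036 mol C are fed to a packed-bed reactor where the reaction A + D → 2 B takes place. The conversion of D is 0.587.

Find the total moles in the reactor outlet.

D reacted = 0.587 × 772 = 453.2 mol; ν_D = −1, so ξ = 453.2/1 = 453.2 mol.
Outlet amounts (n = n₀ + ν ξ):
  A: 1826 − 1(453.2) = 1373
  D: 772 − 1(453.2) = 318.8
  B: 0 + 2(453.2) = 906.3
  C: 1036 (inert)
Total out = 1373 + 318.8 + 906.3 + 1036 = 3634 mol.

3630 mol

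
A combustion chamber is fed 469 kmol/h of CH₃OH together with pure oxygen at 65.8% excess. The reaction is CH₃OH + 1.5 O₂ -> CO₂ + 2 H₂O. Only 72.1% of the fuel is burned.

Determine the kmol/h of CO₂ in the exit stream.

338 kmol/h

Stoichiometric O₂ = 1.5 × 469 = 703.5 kmol/h; O₂ fed = 703.5 × 1.658 = 1166 kmol/h.
Fuel reacted = 0.721 × 469 → ξ = 338.1 kmol/h.
Outlet (n = n₀ + ν ξ):
  CH₃OH: 469 − 1(338.1) = 130.9
  O₂: 1166 − 1.5(338.1) = 659.2
  CO₂: 0 + 1(338.1) = 338.1
  H₂O: 0 + 2(338.1) = 676.3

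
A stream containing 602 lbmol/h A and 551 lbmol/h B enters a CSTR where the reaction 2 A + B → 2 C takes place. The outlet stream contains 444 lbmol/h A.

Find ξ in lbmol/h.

ξ = 79 lbmol/h

For A: n = n₀ − 2ξ → 444 = 602 − 2ξ, giving ξ = 79 lbmol/h.
Outlet amounts (n = n₀ + ν ξ):
  A: 602 − 2(79) = 444
  B: 551 − 1(79) = 472
  C: 0 + 2(79) = 158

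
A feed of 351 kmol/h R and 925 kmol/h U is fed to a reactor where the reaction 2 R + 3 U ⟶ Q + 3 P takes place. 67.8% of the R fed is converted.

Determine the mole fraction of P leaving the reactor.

R reacted = 0.678 × 351 = 238 kmol/h; ν_R = −2, so ξ = 238/2 = 119 kmol/h.
Outlet amounts (n = n₀ + ν ξ):
  R: 351 − 2(119) = 113
  U: 925 − 3(119) = 568
  Q: 0 + 1(119) = 119
  P: 0 + 3(119) = 357
Total out = 1157 kmol/h; y_P = 357 / 1157 = 0.3085.

0.309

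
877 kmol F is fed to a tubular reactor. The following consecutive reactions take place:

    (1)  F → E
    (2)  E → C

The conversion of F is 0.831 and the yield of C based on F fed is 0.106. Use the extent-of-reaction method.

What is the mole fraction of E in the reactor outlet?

Conversion of F: F consumed = 1ξ₁ = 0.831 × 877 → ξ₁ = 728.8 kmol.
Yield of C: 1ξ₂ / 877 = 0.106 → ξ₂ = 92.96 kmol.
Outlet amounts (n = n₀ + Σ ν·ξ):
  F: 877 − 1(728.8) = 148.2
  E: 0 + 1(728.8) − 1(92.96) = 635.8
  C: 0 + 1(92.96) = 92.96
Total out = 877 kmol; y_E = 635.8 / 877 = 0.725.

0.725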